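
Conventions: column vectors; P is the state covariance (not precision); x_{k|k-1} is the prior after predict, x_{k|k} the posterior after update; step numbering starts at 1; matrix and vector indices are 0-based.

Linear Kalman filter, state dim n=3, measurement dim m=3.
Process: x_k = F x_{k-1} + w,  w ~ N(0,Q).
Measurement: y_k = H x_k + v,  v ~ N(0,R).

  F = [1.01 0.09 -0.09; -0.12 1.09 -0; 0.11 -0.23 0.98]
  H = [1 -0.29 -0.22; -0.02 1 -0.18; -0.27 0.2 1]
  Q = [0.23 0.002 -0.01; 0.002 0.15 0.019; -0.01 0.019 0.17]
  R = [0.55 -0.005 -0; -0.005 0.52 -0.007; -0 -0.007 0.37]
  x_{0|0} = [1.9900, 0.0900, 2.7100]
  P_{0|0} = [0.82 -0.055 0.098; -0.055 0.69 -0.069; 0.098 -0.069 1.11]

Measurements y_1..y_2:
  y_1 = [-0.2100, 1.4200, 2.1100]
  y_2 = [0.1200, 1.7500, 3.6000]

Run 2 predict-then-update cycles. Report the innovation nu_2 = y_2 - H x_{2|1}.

step 1: x^-=[1.7741, -0.1407, 2.8540]  P^-=[1.0544 -0.0818 0.0697; -0.0818 0.9960 -0.2582; 0.0697 -0.2582 1.3375]  S=[1.7367 -0.3132 -0.4994; -0.3132 1.6564 -0.2673; -0.4994 -0.2673 1.6921]  K=[0.6409 0.0615 0.0621; -0.0486 0.6314 0.0636; 0.1013 -0.1613 0.7532]  nu=[-1.3970, 2.1099, -0.2369]  x^+=[0.9938, 1.2443, 2.1937]  P^+=[0.3947 0.0574 0.1177; 0.0574 0.3238 -0.0301; 0.1177 -0.0301 0.3176]
step 2: x^-=[0.9183, 1.2370, 1.9730]  P^-=[0.6274 0.0527 0.0984; 0.0527 0.5254 -0.1050; 0.0984 -0.1050 0.5330]  S=[1.1601 -0.0954 -0.1632; -0.0954 1.0993 -0.1073; -0.1632 -0.1073 0.8689]  K=[0.5198 0.0691 0.0366; -0.0193 0.4965 0.0414; 0.0783 -0.1233 0.5581]  nu=[-0.0055, 0.8865, 1.6276]  x^+=[1.0362, 1.7447, 2.7717]  P^+=[0.3211 0.0555 0.0886; 0.0555 0.2548 -0.0241; 0.0886 -0.0241 0.2361]

innov = [-0.0055, 0.8865, 1.6276]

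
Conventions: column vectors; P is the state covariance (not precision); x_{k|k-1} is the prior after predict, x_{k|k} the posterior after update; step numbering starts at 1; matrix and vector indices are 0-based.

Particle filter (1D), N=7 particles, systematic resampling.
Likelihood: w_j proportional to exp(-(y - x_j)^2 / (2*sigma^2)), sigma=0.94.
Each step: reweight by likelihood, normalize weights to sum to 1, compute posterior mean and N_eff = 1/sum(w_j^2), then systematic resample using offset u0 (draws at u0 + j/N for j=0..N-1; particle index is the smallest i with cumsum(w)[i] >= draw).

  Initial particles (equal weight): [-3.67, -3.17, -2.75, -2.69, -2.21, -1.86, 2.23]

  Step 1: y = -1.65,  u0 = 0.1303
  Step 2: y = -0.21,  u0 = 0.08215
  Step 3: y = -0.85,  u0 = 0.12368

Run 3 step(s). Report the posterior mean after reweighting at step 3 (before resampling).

step 1: w=[0.0308, 0.0838, 0.1561, 0.1679, 0.2593, 0.3020, 0.0001]  mean=-2.3943  Neff=4.5661  idx=[2, 3, 3, 4, 5, 5, 5]
step 2: w=[0.0311, 0.0369, 0.0369, 0.1246, 0.2568, 0.2568, 0.2568]  mean=-1.9926  Neff=4.6068  idx=[2, 3, 4, 5, 5, 6, 6]
step 3: w=[0.0445, 0.1062, 0.1698, 0.1698, 0.1698, 0.1698, 0.1698]  mean=-1.9341  Neff=6.3489  idx=[1, 2, 3, 4, 5, 6, 6]

post_mean = -1.9341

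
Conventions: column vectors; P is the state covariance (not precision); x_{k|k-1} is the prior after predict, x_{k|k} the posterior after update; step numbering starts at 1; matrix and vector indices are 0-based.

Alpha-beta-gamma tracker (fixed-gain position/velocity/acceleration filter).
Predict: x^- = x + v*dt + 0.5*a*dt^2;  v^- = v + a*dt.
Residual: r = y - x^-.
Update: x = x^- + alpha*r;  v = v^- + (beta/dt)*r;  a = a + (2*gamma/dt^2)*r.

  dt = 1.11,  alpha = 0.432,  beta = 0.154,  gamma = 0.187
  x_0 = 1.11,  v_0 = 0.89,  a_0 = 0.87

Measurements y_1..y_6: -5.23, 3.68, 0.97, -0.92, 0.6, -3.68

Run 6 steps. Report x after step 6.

x_post = -2.3490

step 1: x_pred=2.6339  r=-7.8639  x^+=-0.7633  v^+=0.7647  a^+=-1.5171
step 2: x_pred=-0.8491  r=4.5291  x^+=1.1075  v^+=-0.2909  a^+=-0.1423
step 3: x_pred=0.6969  r=0.2731  x^+=0.8149  v^+=-0.4109  a^+=-0.0594
step 4: x_pred=0.3222  r=-1.2422  x^+=-0.2144  v^+=-0.6491  a^+=-0.4364
step 5: x_pred=-1.2038  r=1.8038  x^+=-0.4246  v^+=-0.8833  a^+=0.1111
step 6: x_pred=-1.3366  r=-2.3434  x^+=-2.3490  v^+=-1.0851  a^+=-0.6002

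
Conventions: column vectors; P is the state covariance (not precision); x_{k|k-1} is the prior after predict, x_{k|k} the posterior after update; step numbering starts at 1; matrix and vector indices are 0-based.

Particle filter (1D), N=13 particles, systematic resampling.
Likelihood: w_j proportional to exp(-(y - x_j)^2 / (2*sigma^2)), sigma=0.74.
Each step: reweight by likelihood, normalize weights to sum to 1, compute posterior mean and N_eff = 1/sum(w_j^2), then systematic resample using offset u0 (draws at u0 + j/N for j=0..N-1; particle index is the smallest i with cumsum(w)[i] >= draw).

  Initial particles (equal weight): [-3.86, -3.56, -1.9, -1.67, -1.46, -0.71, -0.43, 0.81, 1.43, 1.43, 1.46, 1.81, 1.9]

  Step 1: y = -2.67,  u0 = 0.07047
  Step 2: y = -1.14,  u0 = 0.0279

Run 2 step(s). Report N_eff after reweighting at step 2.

step 1: w=[0.1342, 0.2372, 0.2845, 0.1962, 0.1284, 0.0146, 0.0050, 0.0000, 0.0000, 0.0000, 0.0000, 0.0000, 0.0000]  mean=-2.4302  Neff=4.7536  idx=[0, 1, 1, 1, 2, 2, 2, 2, 3, 3, 3, 4, 5]
step 2: w=[0.0002, 0.0007, 0.0007, 0.0007, 0.0915, 0.0915, 0.0915, 0.0915, 0.1199, 0.1199, 0.1199, 0.1411, 0.1309]  mean=-1.6034  Neff=8.7988  idx=[4, 5, 5, 6, 7, 8, 9, 9, 10, 10, 11, 12, 12]

N_eff = 8.7988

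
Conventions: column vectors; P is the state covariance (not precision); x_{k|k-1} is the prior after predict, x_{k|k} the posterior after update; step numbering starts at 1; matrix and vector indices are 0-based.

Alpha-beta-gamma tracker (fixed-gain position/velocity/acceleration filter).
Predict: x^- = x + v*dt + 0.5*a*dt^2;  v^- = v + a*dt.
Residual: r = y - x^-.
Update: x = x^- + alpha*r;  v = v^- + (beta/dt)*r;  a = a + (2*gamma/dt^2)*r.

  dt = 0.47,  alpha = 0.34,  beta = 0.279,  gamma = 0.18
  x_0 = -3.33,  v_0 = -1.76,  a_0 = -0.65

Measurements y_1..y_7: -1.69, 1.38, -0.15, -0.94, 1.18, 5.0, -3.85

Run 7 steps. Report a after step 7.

a_post = -23.7860

step 1: x_pred=-4.2290  r=2.5390  x^+=-3.3657  v^+=-0.5583  a^+=3.4878
step 2: x_pred=-3.2429  r=4.6229  x^+=-1.6711  v^+=3.8252  a^+=11.0217
step 3: x_pred=1.3441  r=-1.4941  x^+=0.8361  v^+=8.1185  a^+=8.5869
step 4: x_pred=5.6002  r=-6.5402  x^+=3.3765  v^+=8.2720  a^+=-2.0717
step 5: x_pred=7.0355  r=-5.8555  x^+=5.0447  v^+=3.8223  a^+=-11.6144
step 6: x_pred=5.5583  r=-0.5583  x^+=5.3685  v^+=-1.9679  a^+=-12.5243
step 7: x_pred=3.0603  r=-6.9103  x^+=0.7108  v^+=-11.9564  a^+=-23.7860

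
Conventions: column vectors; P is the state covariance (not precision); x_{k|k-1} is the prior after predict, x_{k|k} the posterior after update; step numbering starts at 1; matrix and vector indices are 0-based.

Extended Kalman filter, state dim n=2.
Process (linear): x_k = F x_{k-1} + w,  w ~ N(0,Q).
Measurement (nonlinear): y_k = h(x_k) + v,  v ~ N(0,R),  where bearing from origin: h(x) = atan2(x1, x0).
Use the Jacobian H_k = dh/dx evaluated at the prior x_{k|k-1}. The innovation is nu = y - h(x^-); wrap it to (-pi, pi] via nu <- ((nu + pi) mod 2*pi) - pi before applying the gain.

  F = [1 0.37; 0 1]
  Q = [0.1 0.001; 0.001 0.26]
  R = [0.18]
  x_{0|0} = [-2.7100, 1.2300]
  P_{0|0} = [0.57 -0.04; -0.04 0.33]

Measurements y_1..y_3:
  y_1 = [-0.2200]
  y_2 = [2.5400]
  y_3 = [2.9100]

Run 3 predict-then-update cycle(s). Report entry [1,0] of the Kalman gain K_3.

K[1,0] = -0.1519

step 1: x^-=[-2.2549, 1.2300]  P^-=[0.6856 0.0831; 0.0831 0.5900]  H_jac=[-0.1864 -0.3418]  S=[0.2833]  K=[-0.5513; -0.7664]  nu=[-2.8622]  x^+=[-0.6768, 3.4235]  P^+=[0.5994 -0.0366; -0.0366 0.4236]
step 2: x^-=[0.5899, 3.4235]  P^-=[0.7303 0.1211; 0.1211 0.6836]  H_jac=[-0.2837 0.0489]  S=[0.2370]  K=[-0.8490; -0.0040]  nu=[1.1398]  x^+=[-0.3779, 3.4190]  P^+=[0.5595 0.1203; 0.1203 0.6836]
step 3: x^-=[0.8872, 3.4190]  P^-=[0.8421 0.3742; 0.3742 0.9436]  H_jac=[-0.2740 0.0711]  S=[0.2334]  K=[-0.8746; -0.1519]  nu=[1.5931]  x^+=[-0.5061, 3.1770]  P^+=[0.6635 0.3432; 0.3432 0.9382]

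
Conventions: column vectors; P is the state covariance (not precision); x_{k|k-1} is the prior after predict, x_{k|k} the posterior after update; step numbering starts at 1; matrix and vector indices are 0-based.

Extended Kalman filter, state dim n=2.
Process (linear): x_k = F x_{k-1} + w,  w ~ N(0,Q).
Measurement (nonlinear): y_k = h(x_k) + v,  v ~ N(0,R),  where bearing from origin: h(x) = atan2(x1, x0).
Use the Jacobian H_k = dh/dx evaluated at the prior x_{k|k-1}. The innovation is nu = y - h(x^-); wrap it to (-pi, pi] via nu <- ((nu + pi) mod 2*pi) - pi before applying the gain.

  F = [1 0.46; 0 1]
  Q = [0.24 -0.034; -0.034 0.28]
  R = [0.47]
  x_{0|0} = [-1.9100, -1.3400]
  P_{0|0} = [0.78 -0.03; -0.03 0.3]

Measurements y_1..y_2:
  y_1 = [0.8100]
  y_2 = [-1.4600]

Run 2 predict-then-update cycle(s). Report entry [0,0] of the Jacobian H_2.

H_jac[0,0] = 0.0378

step 1: x^-=[-2.5264, -1.3400]  P^-=[1.0559 0.0740; 0.0740 0.5800]  H_jac=[0.1638 -0.3089]  S=[0.5462]  K=[0.2749; -0.3058]  nu=[-2.8193]  x^+=[-3.3014, -0.4778]  P^+=[1.0146 0.1199; 0.1199 0.5289]
step 2: x^-=[-3.5212, -0.4778]  P^-=[1.4769 0.3292; 0.3292 0.8089]  H_jac=[0.0378 -0.2789]  S=[0.5281]  K=[-0.0680; -0.4036]  nu=[1.5467]  x^+=[-3.6264, -1.1020]  P^+=[1.4744 0.3147; 0.3147 0.7229]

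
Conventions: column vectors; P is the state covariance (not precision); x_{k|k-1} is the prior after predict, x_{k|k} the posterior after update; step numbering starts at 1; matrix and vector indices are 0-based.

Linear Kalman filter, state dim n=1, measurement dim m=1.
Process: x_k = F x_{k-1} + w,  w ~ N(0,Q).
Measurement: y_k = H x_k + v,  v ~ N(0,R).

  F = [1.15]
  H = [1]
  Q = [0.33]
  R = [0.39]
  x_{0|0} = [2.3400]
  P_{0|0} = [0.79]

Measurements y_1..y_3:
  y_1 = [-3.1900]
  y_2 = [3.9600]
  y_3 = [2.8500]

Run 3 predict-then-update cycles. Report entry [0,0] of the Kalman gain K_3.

K[0,0] = 0.6308

step 1: x^-=[2.6910]  P^-=[1.3748]  S=[1.7648]  K=[0.7790]  nu=[-5.8810]  x^+=[-1.8903]  P^+=[0.3038]
step 2: x^-=[-2.1739]  P^-=[0.7318]  S=[1.1218]  K=[0.6523]  nu=[6.1339]  x^+=[1.8275]  P^+=[0.2544]
step 3: x^-=[2.1016]  P^-=[0.6665]  S=[1.0565]  K=[0.6308]  nu=[0.7484]  x^+=[2.5737]  P^+=[0.2460]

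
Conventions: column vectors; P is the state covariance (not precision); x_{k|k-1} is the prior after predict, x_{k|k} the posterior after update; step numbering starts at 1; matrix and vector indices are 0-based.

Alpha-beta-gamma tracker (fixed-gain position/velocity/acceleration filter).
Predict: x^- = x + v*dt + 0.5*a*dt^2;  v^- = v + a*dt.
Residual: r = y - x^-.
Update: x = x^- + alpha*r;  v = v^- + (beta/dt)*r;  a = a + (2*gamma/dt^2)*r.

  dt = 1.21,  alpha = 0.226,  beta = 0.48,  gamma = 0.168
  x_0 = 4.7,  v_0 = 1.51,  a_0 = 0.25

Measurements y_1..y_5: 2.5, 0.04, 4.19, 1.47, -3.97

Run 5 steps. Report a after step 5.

step 1: x_pred=6.7101  r=-4.2101  x^+=5.7586  v^+=0.1424  a^+=-0.7162
step 2: x_pred=5.4066  r=-5.3666  x^+=4.1938  v^+=-2.8531  a^+=-1.9478
step 3: x_pred=-0.6844  r=4.8744  x^+=0.4172  v^+=-3.2763  a^+=-0.8291
step 4: x_pred=-4.1541  r=5.6241  x^+=-2.8830  v^+=-2.0485  a^+=0.4615
step 5: x_pred=-5.0239  r=1.0539  x^+=-4.7857  v^+=-1.0720  a^+=0.7034

a_post = 0.7034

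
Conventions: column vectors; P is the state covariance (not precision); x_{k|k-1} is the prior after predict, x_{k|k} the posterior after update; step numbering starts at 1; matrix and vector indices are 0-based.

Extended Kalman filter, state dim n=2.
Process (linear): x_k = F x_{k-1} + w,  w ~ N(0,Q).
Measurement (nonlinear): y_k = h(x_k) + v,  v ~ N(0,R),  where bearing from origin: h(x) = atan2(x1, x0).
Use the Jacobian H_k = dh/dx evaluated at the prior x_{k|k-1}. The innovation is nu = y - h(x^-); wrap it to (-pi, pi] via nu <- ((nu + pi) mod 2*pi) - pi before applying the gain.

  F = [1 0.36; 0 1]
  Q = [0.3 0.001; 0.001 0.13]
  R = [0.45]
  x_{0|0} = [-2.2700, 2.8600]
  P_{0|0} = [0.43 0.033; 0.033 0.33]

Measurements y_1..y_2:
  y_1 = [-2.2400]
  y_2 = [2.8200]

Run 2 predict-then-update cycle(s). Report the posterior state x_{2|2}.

x_post = [-1.8191, 2.2381]

step 1: x^-=[-1.2404, 2.8600]  P^-=[0.7965 0.1528; 0.1528 0.4600]  H_jac=[-0.2943 -0.1276]  S=[0.5380]  K=[-0.4720; -0.1927]  nu=[2.0632]  x^+=[-2.2142, 2.4624]  P^+=[0.6767 0.1039; 0.1039 0.4400]
step 2: x^-=[-1.3278, 2.4624]  P^-=[1.1085 0.2633; 0.2633 0.5700]  H_jac=[-0.3146 -0.1697]  S=[0.6042]  K=[-0.6511; -0.2971]  nu=[0.7547]  x^+=[-1.8191, 2.2381]  P^+=[0.8523 0.1464; 0.1464 0.5167]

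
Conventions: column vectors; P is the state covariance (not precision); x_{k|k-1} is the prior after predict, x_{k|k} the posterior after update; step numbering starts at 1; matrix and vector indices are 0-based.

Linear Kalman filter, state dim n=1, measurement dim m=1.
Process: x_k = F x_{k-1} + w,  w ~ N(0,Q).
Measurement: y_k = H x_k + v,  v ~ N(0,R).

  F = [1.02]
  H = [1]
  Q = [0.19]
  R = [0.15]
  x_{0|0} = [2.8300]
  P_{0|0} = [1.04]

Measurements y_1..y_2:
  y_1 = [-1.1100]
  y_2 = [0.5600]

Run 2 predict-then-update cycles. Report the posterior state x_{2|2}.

x_post = [0.1652]

step 1: x^-=[2.8866]  P^-=[1.2720]  S=[1.4220]  K=[0.8945]  nu=[-3.9966]  x^+=[-0.6884]  P^+=[0.1342]
step 2: x^-=[-0.7022]  P^-=[0.3296]  S=[0.4796]  K=[0.6872]  nu=[1.2622]  x^+=[0.1652]  P^+=[0.1031]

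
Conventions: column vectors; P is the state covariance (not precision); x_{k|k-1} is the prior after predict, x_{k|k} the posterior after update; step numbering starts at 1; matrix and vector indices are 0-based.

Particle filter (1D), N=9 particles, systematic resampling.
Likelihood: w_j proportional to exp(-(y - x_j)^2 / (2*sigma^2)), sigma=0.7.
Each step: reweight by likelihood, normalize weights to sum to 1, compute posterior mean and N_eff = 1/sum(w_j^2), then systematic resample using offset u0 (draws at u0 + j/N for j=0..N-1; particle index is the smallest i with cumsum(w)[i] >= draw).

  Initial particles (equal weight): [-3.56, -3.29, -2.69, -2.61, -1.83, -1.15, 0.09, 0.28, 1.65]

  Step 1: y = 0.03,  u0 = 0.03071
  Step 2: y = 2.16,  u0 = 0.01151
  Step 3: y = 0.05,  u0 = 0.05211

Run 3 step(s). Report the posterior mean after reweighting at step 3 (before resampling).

step 1: w=[0.0000, 0.0000, 0.0002, 0.0004, 0.0129, 0.1061, 0.4379, 0.4123, 0.0302]  mean=0.0575  Neff=2.6732  idx=[5, 6, 6, 6, 6, 7, 7, 7, 7]
step 2: w=[0.0001, 0.0793, 0.0793, 0.0793, 0.0793, 0.1706, 0.1706, 0.1706, 0.1706]  mean=0.2196  Neff=7.0597  idx=[1, 2, 3, 5, 5, 6, 7, 7, 8]
step 3: w=[0.1150, 0.1150, 0.1150, 0.1092, 0.1092, 0.1092, 0.1092, 0.1092, 0.1092]  mean=0.2144  Neff=8.9944  idx=[0, 1, 2, 3, 4, 5, 6, 7, 8]

post_mean = 0.2144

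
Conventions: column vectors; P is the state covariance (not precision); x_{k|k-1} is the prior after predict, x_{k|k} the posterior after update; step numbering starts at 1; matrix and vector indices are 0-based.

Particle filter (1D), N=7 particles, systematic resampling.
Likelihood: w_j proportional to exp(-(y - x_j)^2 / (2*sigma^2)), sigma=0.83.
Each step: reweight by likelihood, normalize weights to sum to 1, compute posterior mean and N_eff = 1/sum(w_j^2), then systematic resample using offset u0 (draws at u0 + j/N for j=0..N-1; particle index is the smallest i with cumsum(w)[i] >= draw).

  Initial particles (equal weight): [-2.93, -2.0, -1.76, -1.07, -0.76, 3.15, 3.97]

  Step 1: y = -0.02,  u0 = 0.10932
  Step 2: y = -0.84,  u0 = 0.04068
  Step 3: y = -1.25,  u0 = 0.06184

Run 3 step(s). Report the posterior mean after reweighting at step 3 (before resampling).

post_mean = -0.9934

step 1: w=[0.0017, 0.0449, 0.0859, 0.3474, 0.5196, 0.0005, 0.0000]  mean=-1.0108  Neff=2.4996  idx=[2, 3, 3, 4, 4, 4, 4]
step 2: w=[0.0839, 0.1493, 0.1493, 0.1544, 0.1544, 0.1544, 0.1544]  mean=-0.9365  Neff=6.8053  idx=[0, 1, 2, 3, 4, 5, 6]
step 3: w=[0.1348, 0.1590, 0.1590, 0.1368, 0.1368, 0.1368, 0.1368]  mean=-0.9934  Neff=6.9641  idx=[0, 1, 2, 3, 4, 5, 6]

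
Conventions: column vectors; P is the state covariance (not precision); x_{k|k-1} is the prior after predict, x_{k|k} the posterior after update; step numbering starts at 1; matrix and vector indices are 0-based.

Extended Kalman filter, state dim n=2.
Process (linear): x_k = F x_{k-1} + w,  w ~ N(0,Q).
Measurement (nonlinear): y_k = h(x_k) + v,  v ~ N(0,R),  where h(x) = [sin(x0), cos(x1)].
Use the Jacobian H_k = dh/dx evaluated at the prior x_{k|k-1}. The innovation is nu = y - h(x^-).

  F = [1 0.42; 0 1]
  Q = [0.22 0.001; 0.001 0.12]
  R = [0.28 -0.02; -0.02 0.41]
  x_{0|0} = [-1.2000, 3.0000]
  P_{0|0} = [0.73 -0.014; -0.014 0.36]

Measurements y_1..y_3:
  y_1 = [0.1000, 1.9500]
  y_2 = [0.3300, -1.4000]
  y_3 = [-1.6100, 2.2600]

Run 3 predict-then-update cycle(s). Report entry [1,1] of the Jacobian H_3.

step 1: x^-=[0.0600, 3.0000]  P^-=[1.0017 0.1382; 0.1382 0.4800]  H_jac=[0.9982 0.0000; 0.0000 -0.1411]  S=[1.2781 -0.0395; -0.0395 0.4196]  K=[0.7832 0.0272; 0.1032 -0.1517]  nu=[0.0400, 2.9400]  x^+=[0.1713, 2.5580]  P^+=[0.2191 0.0320; 0.0320 0.4555]
step 2: x^-=[1.2457, 2.5580]  P^-=[0.5464 0.2243; 0.2243 0.5755]  H_jac=[0.3194 0.0000; 0.0000 -0.5510]  S=[0.3358 -0.0595; -0.0595 0.5847]  K=[0.4912 -0.1614; 0.1195 -0.5301]  nu=[-0.6176, -0.5655]  x^+=[1.0335, 2.7840]  P^+=[0.4407 0.1379; 0.1379 0.3988]
step 3: x^-=[2.2028, 2.7840]  P^-=[0.8469 0.3064; 0.3064 0.5188]  H_jac=[-0.5908 0.0000; 0.0000 -0.3500]  S=[0.5756 0.0434; 0.0434 0.4736]  K=[-0.8581 -0.1479; -0.2876 -0.3571]  nu=[-2.4168, 3.1968]  x^+=[3.8039, 2.3375]  P^+=[0.4017 0.1242; 0.1242 0.4019]

H_jac[1,1] = -0.3500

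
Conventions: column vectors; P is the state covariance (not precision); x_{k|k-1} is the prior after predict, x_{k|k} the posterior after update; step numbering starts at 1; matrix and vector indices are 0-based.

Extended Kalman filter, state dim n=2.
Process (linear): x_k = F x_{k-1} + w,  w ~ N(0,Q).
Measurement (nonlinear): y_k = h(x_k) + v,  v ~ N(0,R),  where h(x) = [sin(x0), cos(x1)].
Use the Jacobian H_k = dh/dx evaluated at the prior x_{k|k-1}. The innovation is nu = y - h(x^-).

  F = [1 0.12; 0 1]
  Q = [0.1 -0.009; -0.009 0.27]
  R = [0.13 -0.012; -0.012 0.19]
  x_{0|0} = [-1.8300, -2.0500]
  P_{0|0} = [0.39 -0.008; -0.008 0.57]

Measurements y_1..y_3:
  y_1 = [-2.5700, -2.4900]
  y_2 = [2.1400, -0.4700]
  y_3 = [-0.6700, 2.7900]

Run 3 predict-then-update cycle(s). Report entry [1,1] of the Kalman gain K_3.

step 1: x^-=[-2.0760, -2.0500]  P^-=[0.4963 0.0514; 0.0514 0.8400]  H_jac=[-0.4840 0.0000; 0.0000 0.8874]  S=[0.2463 -0.0341; -0.0341 0.8514]  K=[-0.9734 0.0146; 0.0202 0.8763]  nu=[-1.6949, -2.0289]  x^+=[-0.4558, -3.8622]  P^+=[0.2618 0.0163; 0.0163 0.1873]
step 2: x^-=[-0.9193, -3.8622]  P^-=[0.3684 0.0298; 0.0298 0.4573]  H_jac=[0.6064 0.0000; 0.0000 -0.6598]  S=[0.2655 -0.0239; -0.0239 0.3891]  K=[0.8417 0.0012; -0.0019 -0.7756]  nu=[2.9352, 0.2814]  x^+=[1.5515, -4.0859]  P^+=[0.1804 0.0150; 0.0150 0.2233]
step 3: x^-=[1.0612, -4.0859]  P^-=[0.2872 0.0327; 0.0327 0.4933]  H_jac=[0.4878 0.0000; 0.0000 -0.8101]  S=[0.1984 -0.0249; -0.0249 0.5137]  K=[0.7042 -0.0175; -0.0174 -0.7787]  nu=[-1.5429, 3.3763]  x^+=[-0.0843, -6.6883]  P^+=[0.1881 0.0145; 0.0145 0.1824]

K[1,1] = -0.7787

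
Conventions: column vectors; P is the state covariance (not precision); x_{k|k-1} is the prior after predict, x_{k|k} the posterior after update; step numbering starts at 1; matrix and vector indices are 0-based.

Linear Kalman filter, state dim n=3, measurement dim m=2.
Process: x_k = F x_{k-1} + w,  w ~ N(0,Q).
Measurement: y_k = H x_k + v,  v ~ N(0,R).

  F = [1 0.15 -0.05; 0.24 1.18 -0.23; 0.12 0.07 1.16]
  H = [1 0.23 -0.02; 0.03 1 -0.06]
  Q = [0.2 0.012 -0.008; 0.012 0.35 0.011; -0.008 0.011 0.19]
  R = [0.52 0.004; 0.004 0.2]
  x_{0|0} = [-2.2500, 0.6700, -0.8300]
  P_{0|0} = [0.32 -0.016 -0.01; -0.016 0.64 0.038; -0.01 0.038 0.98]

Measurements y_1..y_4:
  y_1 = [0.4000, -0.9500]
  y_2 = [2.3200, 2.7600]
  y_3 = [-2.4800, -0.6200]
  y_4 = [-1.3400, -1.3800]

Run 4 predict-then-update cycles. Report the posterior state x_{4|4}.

step 1: x^-=[-2.1080, 0.4415, -1.1859]  P^-=[0.5325 0.1928 -0.0262; 0.1928 1.2828 -0.1420; -0.0262 -0.1420 1.5196]  S=[1.2120 0.5173; 0.5173 1.5175]  K=[0.4883 -0.0279; 0.0468 0.8388; -0.0092 -0.1511]  nu=[2.3827, -1.3994]  x^+=[-0.9056, -0.6209, -0.9963]  P^+=[0.2565 -0.0107 0.0109; -0.0107 0.1718 0.0584; 0.0109 0.0584 1.4834]
step 2: x^-=[-0.9489, -0.7209, -1.3078]  P^-=[0.4589 0.1000 -0.0399; 0.1000 0.6435 -0.2831; -0.0399 -0.2831 2.2029]  S=[1.0640 0.2810; 0.2810 0.8919]  K=[0.4573 -0.0139; 0.0457 0.7295; -0.0183 -0.4612]  nu=[3.4086, 3.4309]  x^+=[0.5621, 1.9375, -2.9525]  P^+=[0.2398 -0.0068 0.0225; -0.0068 0.1479 0.0275; 0.0225 0.0275 2.0081]
step 3: x^-=[1.0004, 3.1002, -3.2218]  P^-=[0.4434 0.1025 -0.0641; 0.1025 0.6548 -0.4639; -0.0641 -0.4639 2.9069]  S=[1.0532 0.2942; 0.2942 0.9277]  K=[0.4483 -0.0131; 0.0468 0.7243; -0.0270 -0.6816]  nu=[-4.2578, -3.9436]  x^+=[-0.8565, 0.0446, -0.4191]  P^+=[0.2351 -0.0061 0.0301; -0.0061 0.1459 0.0105; 0.0301 0.0105 2.4644]
step 4: x^-=[-0.8289, -0.0566, -0.5858]  P^-=[0.4395 0.1069 -0.0852; 0.1069 0.6845 -0.6068; -0.0852 -0.6068 3.5201]  S=[1.0553 0.3122; 0.3122 0.9771]  K=[0.4456 -0.0142; 0.0472 0.7260; -0.0345 -0.8288]  nu=[-0.5098, -1.3337]  x^+=[-1.0371, -1.0489, 0.5372]  P^+=[0.2337 -0.0060 0.0347; -0.0060 0.1457 0.0029; 0.0347 0.0029 2.8298]

x_post = [-1.0371, -1.0489, 0.5372]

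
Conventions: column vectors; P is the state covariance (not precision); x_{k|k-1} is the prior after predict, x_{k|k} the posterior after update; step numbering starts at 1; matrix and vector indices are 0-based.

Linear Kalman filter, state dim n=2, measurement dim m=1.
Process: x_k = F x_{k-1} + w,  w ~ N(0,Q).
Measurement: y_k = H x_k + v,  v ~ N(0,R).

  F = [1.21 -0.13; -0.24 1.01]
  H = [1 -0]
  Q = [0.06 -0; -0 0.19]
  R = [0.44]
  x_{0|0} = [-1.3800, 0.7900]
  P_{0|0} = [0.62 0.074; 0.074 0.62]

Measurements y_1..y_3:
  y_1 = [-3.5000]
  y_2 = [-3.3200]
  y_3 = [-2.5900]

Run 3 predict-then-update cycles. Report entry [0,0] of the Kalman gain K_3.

step 1: x^-=[-1.7725, 1.1291]  P^-=[0.9549 -0.1687; -0.1687 0.8223]  S=[1.3949]  K=[0.6846; -0.1209]  nu=[-1.7275]  x^+=[-2.9551, 1.3380]  P^+=[0.3012 -0.0532; -0.0532 0.8019]
step 2: x^-=[-3.7496, 2.0606]  P^-=[0.5313 -0.2595; -0.2595 1.0512]  S=[0.9713]  K=[0.5470; -0.2671]  nu=[0.4296]  x^+=[-3.5146, 1.9459]  P^+=[0.2407 -0.1175; -0.1175 0.9819]
step 3: x^-=[-4.5057, 2.8088]  P^-=[0.4659 -0.3461; -0.3461 1.2624]  S=[0.9059]  K=[0.5143; -0.3820]  nu=[1.9157]  x^+=[-3.5204, 2.0770]  P^+=[0.2263 -0.1681; -0.1681 1.1302]

K[0,0] = 0.5143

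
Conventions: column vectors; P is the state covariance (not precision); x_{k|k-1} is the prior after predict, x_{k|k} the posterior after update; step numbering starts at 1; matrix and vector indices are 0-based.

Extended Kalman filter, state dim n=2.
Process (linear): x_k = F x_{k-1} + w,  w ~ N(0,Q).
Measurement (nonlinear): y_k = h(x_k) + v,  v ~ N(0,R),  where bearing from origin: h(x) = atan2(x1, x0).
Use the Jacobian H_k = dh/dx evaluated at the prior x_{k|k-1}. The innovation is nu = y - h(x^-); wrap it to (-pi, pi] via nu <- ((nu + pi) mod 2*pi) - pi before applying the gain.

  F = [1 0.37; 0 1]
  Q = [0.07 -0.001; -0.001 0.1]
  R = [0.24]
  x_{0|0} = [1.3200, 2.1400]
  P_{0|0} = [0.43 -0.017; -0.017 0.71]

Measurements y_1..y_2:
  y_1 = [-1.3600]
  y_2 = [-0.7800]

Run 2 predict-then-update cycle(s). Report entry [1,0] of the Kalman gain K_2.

step 1: x^-=[2.1118, 2.1400]  P^-=[0.5846 0.2447; 0.2447 0.8100]  H_jac=[-0.2367 0.2336]  S=[0.2899]  K=[-0.2802; 0.4529]  nu=[-2.1520]  x^+=[2.7148, 1.1653]  P^+=[0.5619 0.2815; 0.2815 0.7505]
step 2: x^-=[3.1460, 1.1653]  P^-=[0.9429 0.5582; 0.5582 0.8505]  H_jac=[-0.1035 0.2795]  S=[0.2843]  K=[0.2054; 0.6330]  nu=[-1.1347]  x^+=[2.9129, 0.4470]  P^+=[0.9309 0.5212; 0.5212 0.7366]

K[1,0] = 0.6330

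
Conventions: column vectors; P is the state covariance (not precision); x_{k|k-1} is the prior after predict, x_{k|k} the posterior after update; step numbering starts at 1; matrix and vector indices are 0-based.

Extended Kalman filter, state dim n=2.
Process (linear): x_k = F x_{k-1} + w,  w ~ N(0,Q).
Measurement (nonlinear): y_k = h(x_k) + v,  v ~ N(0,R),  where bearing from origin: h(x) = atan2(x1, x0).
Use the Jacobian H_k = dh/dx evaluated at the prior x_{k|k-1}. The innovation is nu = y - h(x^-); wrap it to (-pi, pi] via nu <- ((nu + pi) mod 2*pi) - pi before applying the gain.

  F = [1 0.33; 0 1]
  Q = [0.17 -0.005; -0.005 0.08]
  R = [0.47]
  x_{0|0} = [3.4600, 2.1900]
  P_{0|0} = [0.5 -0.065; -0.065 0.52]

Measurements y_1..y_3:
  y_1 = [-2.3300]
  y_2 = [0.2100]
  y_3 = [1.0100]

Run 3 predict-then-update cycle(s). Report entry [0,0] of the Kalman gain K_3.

step 1: x^-=[4.1827, 2.1900]  P^-=[0.6837 0.1016; 0.1016 0.6000]  H_jac=[-0.0982 0.1876]  S=[0.4940]  K=[-0.0974; 0.2077]  nu=[-2.8123]  x^+=[4.4566, 1.6059]  P^+=[0.6790 0.1116; 0.1116 0.5787]
step 2: x^-=[4.9865, 1.6059]  P^-=[0.9857 0.2976; 0.2976 0.6587]  H_jac=[-0.0585 0.1817]  S=[0.4888]  K=[-0.0074; 0.2092]  nu=[-0.1016]  x^+=[4.9873, 1.5846]  P^+=[0.9857 0.2983; 0.2983 0.6373]
step 3: x^-=[5.5102, 1.5846]  P^-=[1.4220 0.5036; 0.5036 0.7173]  H_jac=[-0.0482 0.1676]  S=[0.4853]  K=[0.0327; 0.1977]  nu=[0.7300]  x^+=[5.5341, 1.7289]  P^+=[1.4215 0.5005; 0.5005 0.6983]

K[0,0] = 0.0327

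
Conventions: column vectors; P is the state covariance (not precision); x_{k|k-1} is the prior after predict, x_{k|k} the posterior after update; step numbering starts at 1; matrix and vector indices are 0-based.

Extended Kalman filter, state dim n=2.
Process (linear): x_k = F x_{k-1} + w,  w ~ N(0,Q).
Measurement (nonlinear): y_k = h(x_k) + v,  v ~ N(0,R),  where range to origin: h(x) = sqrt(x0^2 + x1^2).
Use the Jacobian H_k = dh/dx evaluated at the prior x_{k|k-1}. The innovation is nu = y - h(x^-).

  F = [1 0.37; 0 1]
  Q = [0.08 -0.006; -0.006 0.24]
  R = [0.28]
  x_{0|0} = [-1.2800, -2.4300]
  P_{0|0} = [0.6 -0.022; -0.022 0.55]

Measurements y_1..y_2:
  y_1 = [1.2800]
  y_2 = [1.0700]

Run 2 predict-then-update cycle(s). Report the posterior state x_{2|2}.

x_post = [-1.2264, -0.8030]

step 1: x^-=[-2.1791, -2.4300]  P^-=[0.7390 0.1755; 0.1755 0.7900]  H_jac=[-0.6676 -0.7445]  S=[1.2217]  K=[-0.5108; -0.5773]  nu=[-1.9840]  x^+=[-1.1657, -1.2846]  P^+=[0.4203 -0.1848; -0.1848 0.3828]
step 2: x^-=[-1.6410, -1.2846]  P^-=[0.4159 -0.0491; -0.0491 0.6228]  H_jac=[-0.7874 -0.6164]  S=[0.7269]  K=[-0.4089; -0.4750]  nu=[-1.0141]  x^+=[-1.2264, -0.8030]  P^+=[0.2944 -0.1903; -0.1903 0.4588]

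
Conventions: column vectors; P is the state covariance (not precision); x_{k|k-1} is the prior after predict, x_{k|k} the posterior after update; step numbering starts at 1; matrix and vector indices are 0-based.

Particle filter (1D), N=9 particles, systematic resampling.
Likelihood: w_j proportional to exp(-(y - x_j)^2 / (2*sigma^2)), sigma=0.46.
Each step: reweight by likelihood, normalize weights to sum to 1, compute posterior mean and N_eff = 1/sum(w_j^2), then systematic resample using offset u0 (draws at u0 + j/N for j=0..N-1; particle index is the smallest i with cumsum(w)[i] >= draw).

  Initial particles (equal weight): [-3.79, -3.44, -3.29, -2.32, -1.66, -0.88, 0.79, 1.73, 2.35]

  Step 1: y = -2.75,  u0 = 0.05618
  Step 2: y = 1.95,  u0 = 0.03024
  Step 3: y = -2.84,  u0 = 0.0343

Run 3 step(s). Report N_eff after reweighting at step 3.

step 1: w=[0.0482, 0.2015, 0.3116, 0.4010, 0.0375, 0.0002, 0.0000, 0.0000, 0.0000]  mean=-2.8939  Neff=3.3083  idx=[1, 1, 2, 2, 2, 3, 3, 3, 3]
step 2: w=[0.0000, 0.0000, 0.0000, 0.0000, 0.0000, 0.2500, 0.2500, 0.2500, 0.2500]  mean=-2.3200  Neff=4.0000  idx=[5, 5, 6, 6, 6, 7, 7, 8, 8]
step 3: w=[0.1111, 0.1111, 0.1111, 0.1111, 0.1111, 0.1111, 0.1111, 0.1111, 0.1111]  mean=-2.3200  Neff=9.0000  idx=[0, 1, 2, 3, 4, 5, 6, 7, 8]

N_eff = 9.0000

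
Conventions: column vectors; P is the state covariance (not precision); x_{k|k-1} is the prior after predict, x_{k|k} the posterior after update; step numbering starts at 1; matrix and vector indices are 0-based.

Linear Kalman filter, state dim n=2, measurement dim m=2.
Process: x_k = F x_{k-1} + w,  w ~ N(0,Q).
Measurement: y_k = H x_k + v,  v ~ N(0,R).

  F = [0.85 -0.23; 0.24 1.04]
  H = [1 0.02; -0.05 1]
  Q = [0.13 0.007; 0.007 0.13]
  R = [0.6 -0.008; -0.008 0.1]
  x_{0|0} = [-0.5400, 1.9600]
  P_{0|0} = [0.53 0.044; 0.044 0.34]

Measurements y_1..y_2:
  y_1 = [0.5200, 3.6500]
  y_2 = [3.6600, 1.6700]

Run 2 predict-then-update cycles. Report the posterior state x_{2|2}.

step 1: x^-=[-0.9098, 1.9088]  P^-=[0.5137 0.0703; 0.0703 0.5502]  S=[1.1167 0.0475; 0.0475 0.6445]  K=[0.4598 0.0353; 0.0368 0.8456]  nu=[1.3916, 1.6957]  x^+=[-0.2102, 3.3939]  P^+=[0.2753 0.0136; 0.0136 0.0849]
step 2: x^-=[-0.9592, 3.4792]  P^-=[0.3281 0.0541; 0.0541 0.2445]  S=[0.9303 0.0346; 0.0346 0.3399]  K=[0.3510 0.0753; 0.0372 0.7076]  nu=[4.5497, -1.8571]  x^+=[0.4979, 2.3341]  P^+=[0.2097 0.0152; 0.0152 0.0712]

x_post = [0.4979, 2.3341]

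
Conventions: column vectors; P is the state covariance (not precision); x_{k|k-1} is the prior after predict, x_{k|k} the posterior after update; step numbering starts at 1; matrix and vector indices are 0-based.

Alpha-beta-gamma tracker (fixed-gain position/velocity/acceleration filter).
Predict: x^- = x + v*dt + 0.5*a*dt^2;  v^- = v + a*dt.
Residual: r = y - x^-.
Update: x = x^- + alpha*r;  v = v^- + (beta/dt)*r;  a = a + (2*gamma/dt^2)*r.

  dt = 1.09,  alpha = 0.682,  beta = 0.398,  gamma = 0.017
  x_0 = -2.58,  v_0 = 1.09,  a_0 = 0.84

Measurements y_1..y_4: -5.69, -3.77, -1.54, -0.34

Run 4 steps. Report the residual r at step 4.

step 1: x_pred=-0.8929  r=-4.7971  x^+=-4.1645  v^+=0.2540  a^+=0.7027
step 2: x_pred=-3.4702  r=-0.2998  x^+=-3.6747  v^+=0.9105  a^+=0.6941
step 3: x_pred=-2.2699  r=0.7299  x^+=-1.7721  v^+=1.9336  a^+=0.7150
step 4: x_pred=0.7603  r=-1.1003  x^+=0.0099  v^+=2.3112  a^+=0.6835

resid = -1.1003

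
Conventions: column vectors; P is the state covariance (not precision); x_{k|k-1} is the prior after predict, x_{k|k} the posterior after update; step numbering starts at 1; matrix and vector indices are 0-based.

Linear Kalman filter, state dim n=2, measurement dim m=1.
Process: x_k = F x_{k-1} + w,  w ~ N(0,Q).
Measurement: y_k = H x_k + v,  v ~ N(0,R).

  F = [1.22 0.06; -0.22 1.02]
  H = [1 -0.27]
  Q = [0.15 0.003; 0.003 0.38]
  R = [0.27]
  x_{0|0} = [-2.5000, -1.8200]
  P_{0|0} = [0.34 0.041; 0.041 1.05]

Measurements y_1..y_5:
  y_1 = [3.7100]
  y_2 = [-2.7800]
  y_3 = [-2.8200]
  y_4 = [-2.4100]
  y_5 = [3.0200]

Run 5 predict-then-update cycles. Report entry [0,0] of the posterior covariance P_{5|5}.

P_post[0,0] = 0.3763

step 1: x^-=[-3.1592, -1.3064]  P^-=[0.6658 0.0265; 0.0265 1.4705]  S=[1.0287]  K=[0.6403; -0.3602]  nu=[6.5165]  x^+=[1.0132, -3.6536]  P^+=[0.2441 0.2637; 0.2637 1.3370]
step 2: x^-=[1.0169, -3.9496]  P^-=[0.5567 0.3440; 0.3440 1.6645]  S=[0.7623]  K=[0.6085; -0.1382]  nu=[-4.8633]  x^+=[-1.9423, -3.2773]  P^+=[0.2745 0.4081; 0.4081 1.6499]
step 3: x^-=[-2.5662, -2.9155]  P^-=[0.6242 0.5328; 0.5328 1.9267]  S=[0.7470]  K=[0.6431; 0.0169]  nu=[-1.0409]  x^+=[-3.2357, -2.9331]  P^+=[0.3153 0.5247; 0.5247 1.9265]
step 4: x^-=[-4.1235, -2.2799]  P^-=[0.7031 0.6823; 0.6823 2.1641]  S=[0.7624]  K=[0.6805; 0.1285]  nu=[1.0979]  x^+=[-3.3763, -2.1388]  P^+=[0.3500 0.6156; 0.6156 2.1515]
step 5: x^-=[-4.2474, -1.4388]  P^-=[0.7687 0.7987; 0.7987 2.3590]  S=[0.7794]  K=[0.7096; 0.2075]  nu=[6.8790]  x^+=[0.6340, -0.0115]  P^+=[0.3763 0.6839; 0.6839 2.3255]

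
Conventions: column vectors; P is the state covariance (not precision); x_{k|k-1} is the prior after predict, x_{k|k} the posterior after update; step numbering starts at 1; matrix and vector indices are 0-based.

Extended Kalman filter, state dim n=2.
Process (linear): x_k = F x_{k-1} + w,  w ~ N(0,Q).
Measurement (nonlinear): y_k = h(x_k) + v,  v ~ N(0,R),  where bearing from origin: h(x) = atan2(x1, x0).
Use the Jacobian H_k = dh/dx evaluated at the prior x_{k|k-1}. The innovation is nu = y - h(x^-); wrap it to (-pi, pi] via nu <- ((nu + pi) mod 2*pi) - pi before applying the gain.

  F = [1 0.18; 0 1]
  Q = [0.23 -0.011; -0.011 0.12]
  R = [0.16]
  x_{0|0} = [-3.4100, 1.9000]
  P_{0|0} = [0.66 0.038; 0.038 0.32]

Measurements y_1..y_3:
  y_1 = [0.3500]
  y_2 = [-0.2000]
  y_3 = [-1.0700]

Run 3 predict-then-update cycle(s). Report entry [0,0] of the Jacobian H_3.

step 1: x^-=[-3.0680, 1.9000]  P^-=[0.9140 0.0846; 0.0846 0.4400]  H_jac=[-0.1459 -0.2356]  S=[0.2097]  K=[-0.7310; -0.5532]  nu=[-2.2371]  x^+=[-1.4326, 3.1376]  P^+=[0.8020 -0.0002; -0.0002 0.3758]
step 2: x^-=[-0.8679, 3.1376]  P^-=[1.0441 0.0564; 0.0564 0.4958]  H_jac=[-0.2961 -0.0819]  S=[0.2576]  K=[-1.2180; -0.2225]  nu=[-2.0407]  x^+=[1.6177, 3.5917]  P^+=[0.6619 -0.0134; -0.0134 0.4831]
step 3: x^-=[2.2642, 3.5917]  P^-=[0.9028 0.0626; 0.0626 0.6031]  H_jac=[-0.1992 0.1256]  S=[0.2022]  K=[-0.8506; 0.3129]  nu=[-2.0783]  x^+=[4.0321, 2.9413]  P^+=[0.7565 0.1164; 0.1164 0.5833]

H_jac[0,0] = -0.1992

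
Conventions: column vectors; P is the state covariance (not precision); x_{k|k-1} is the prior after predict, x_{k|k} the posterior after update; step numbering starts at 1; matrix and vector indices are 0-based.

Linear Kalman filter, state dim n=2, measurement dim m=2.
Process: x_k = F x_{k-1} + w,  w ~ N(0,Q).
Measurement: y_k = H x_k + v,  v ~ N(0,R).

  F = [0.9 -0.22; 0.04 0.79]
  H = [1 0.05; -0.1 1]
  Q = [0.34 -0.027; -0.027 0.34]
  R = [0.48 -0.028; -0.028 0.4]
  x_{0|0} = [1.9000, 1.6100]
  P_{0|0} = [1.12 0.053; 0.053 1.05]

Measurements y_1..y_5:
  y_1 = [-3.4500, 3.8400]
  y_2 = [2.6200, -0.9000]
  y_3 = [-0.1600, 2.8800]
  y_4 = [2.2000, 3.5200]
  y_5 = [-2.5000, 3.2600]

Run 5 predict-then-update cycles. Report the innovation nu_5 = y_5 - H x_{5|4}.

innov = [-2.7380, 1.2036]

step 1: x^-=[1.3558, 1.3479]  P^-=[1.2770 -0.1320; -0.1320 1.0004]  S=[1.7463 -0.2370; -0.2370 1.4396]  K=[0.7191 -0.0620; 0.0497 0.7123]  nu=[-4.8732, 2.6277]  x^+=[-2.3113, 2.9772]  P^+=[0.3474 -0.0102; -0.0102 0.2825]
step 2: x^-=[-2.7351, 2.2595]  P^-=[0.6391 -0.0708; -0.0708 0.5162]  S=[1.1133 -0.1365; -0.1365 0.9368]  K=[0.5633 -0.0617; 0.0286 0.5628]  nu=[5.2422, -3.4330]  x^+=[0.4296, 0.4775]  P^+=[0.2728 -0.0132; -0.0132 0.2230]
step 3: x^-=[0.2815, 0.3944]  P^-=[0.5770 -0.0652; -0.0652 0.4788]  S=[1.0516 -0.1266; -0.1266 0.8976]  K=[0.5382 -0.0610; 0.0263 0.5444]  nu=[-0.4613, 2.5137]  x^+=[-0.1200, 1.7507]  P^+=[0.2607 -0.0134; -0.0134 0.2157]
step 4: x^-=[-0.4931, 1.3783]  P^-=[0.5669 -0.0645; -0.0645 0.4742]  S=[1.0416 -0.1252; -0.1252 0.8927]  K=[0.5338 -0.0609; 0.0260 0.5420]  nu=[2.6242, 2.0924]  x^+=[0.7803, 2.5805]  P^+=[0.2586 -0.0135; -0.0135 0.2147]
step 5: x^-=[0.1346, 2.0698]  P^-=[0.5652 -0.0645; -0.0645 0.4736]  S=[1.0399 -0.1250; -0.1250 0.8921]  K=[0.5331 -0.0609; 0.0259 0.5417]  nu=[-2.7380, 1.2036]  x^+=[-1.3984, 2.6509]  P^+=[0.2583 -0.0135; -0.0135 0.2146]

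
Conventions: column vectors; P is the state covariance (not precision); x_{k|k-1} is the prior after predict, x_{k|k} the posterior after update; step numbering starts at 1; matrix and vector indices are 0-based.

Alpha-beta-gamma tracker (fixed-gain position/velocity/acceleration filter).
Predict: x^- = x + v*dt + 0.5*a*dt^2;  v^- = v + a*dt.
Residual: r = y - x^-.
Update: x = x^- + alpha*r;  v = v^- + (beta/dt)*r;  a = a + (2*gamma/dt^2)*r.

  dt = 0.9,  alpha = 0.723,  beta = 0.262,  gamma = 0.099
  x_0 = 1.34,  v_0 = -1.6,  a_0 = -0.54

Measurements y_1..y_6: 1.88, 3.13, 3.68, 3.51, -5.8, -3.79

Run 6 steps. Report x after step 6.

step 1: x_pred=-0.3187  r=2.1987  x^+=1.2710  v^+=-1.4459  a^+=-0.0025
step 2: x_pred=-0.0314  r=3.1614  x^+=2.2543  v^+=-0.5279  a^+=0.7702
step 3: x_pred=2.0911  r=1.5889  x^+=3.2399  v^+=0.6279  a^+=1.1586
step 4: x_pred=4.2742  r=-0.7642  x^+=3.7217  v^+=1.4482  a^+=0.9718
step 5: x_pred=5.4186  r=-11.2186  x^+=-2.6924  v^+=-0.9431  a^+=-1.7705
step 6: x_pred=-4.2582  r=0.4682  x^+=-3.9197  v^+=-2.4002  a^+=-1.6560

x_post = -3.9197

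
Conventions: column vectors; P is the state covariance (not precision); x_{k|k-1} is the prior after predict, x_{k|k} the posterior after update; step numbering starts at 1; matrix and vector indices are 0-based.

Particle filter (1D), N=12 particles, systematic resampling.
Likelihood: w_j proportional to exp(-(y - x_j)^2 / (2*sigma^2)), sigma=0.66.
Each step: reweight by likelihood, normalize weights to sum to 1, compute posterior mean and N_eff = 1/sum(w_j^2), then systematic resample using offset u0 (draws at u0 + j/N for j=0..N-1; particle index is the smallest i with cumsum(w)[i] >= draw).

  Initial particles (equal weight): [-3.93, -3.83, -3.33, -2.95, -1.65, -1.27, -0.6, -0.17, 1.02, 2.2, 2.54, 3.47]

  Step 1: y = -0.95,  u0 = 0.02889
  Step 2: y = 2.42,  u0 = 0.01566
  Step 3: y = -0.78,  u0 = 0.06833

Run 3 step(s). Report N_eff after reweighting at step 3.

N_eff = 11.6833

step 1: w=[0.0000, 0.0000, 0.0005, 0.0036, 0.2000, 0.3121, 0.3050, 0.1746, 0.0041, 0.0000, 0.0000, 0.0000]  mean=-0.9474  Neff=3.8316  idx=[4, 4, 4, 5, 5, 5, 6, 6, 6, 6, 7, 7]
step 2: w=[0.0000, 0.0000, 0.0000, 0.0002, 0.0002, 0.0002, 0.0279, 0.0279, 0.0279, 0.0279, 0.4440, 0.4440]  mean=-0.2185  Neff=2.5160  idx=[6, 9, 10, 10, 10, 10, 10, 11, 11, 11, 11, 11]
step 3: w=[0.1140, 0.1140, 0.0772, 0.0772, 0.0772, 0.0772, 0.0772, 0.0772, 0.0772, 0.0772, 0.0772, 0.0772]  mean=-0.2680  Neff=11.6833  idx=[0, 1, 2, 3, 4, 5, 6, 7, 8, 9, 10, 11]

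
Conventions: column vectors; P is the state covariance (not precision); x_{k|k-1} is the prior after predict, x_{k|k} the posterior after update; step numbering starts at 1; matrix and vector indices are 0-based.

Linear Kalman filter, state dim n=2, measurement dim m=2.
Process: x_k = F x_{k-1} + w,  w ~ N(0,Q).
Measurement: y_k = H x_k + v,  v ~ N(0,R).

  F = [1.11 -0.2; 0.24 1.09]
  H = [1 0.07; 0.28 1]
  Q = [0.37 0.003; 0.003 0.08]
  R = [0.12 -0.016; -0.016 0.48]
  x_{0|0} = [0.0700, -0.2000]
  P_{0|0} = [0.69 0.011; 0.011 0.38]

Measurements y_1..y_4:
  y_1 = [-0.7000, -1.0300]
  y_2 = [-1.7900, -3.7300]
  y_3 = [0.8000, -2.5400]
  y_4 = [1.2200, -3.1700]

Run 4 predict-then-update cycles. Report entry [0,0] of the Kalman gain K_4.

K[0,0] = 0.8106

step 1: x^-=[0.1177, -0.2012]  P^-=[1.2305 0.1168; 0.1168 0.5770]  S=[1.3696 0.4880; 0.4880 1.2188]  K=[0.8975 0.0191; -0.0740 0.5298]  nu=[-0.8036, -0.8618]  x^+=[-0.6201, -0.5983]  P^+=[0.1099 -0.0360; -0.0360 0.2656]
step 2: x^-=[-0.5686, -0.8010]  P^-=[0.5320 -0.0674; -0.0674 0.3831]  S=[0.6445 0.0911; 0.0911 0.8670]  K=[0.8170 0.0083; -0.1242 0.4331]  nu=[-1.1653, -2.7698]  x^+=[-1.5436, -1.8558]  P^+=[0.1005 -0.0372; -0.0372 0.2203]
step 3: x^-=[-1.3423, -2.3933]  P^-=[0.5192 -0.0615; -0.0615 0.3280]  S=[0.6322 0.0896; 0.0896 0.8143]  K=[0.8125 0.0136; -0.1169 0.3946]  nu=[2.3098, 0.2292]  x^+=[0.5376, -2.5730]  P^+=[0.0997 -0.0344; -0.0344 0.2009]
step 4: x^-=[1.1114, -2.6755]  P^-=[0.5161 -0.0542; -0.0542 0.3064]  S=[0.6301 0.0947; 0.0947 0.7965]  K=[0.8106 0.0170; -0.1089 0.3786]  nu=[0.2959, -0.8057]  x^+=[1.3375, -3.0128]  P^+=[0.0993 -0.0326; -0.0326 0.1926]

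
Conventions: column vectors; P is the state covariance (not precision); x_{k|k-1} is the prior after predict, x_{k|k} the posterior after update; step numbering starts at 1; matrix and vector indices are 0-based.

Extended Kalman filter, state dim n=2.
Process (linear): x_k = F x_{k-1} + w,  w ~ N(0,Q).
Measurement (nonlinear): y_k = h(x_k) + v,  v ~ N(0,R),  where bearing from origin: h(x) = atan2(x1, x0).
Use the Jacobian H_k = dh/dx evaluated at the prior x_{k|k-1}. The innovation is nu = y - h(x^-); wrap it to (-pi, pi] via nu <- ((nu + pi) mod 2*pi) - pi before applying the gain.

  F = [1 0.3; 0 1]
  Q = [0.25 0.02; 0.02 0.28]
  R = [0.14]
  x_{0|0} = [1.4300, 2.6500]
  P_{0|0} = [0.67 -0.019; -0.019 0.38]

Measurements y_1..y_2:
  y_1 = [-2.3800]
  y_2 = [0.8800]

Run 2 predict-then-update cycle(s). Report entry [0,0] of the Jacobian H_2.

H_jac[0,0] = -0.2370

step 1: x^-=[2.2250, 2.6500]  P^-=[0.9428 0.1150; 0.1150 0.6600]  H_jac=[-0.2213 0.1858]  S=[0.1995]  K=[-0.9388; 0.4872]  nu=[3.0308]  x^+=[-0.6202, 4.1265]  P^+=[0.7670 0.2062; 0.2062 0.6126]
step 2: x^-=[0.6177, 4.1265]  P^-=[1.1959 0.4100; 0.4100 0.8926]  H_jac=[-0.2370 0.0355]  S=[0.2014]  K=[-1.3351; -0.3253]  nu=[-0.5422]  x^+=[1.3416, 4.3029]  P^+=[0.8369 0.3226; 0.3226 0.8713]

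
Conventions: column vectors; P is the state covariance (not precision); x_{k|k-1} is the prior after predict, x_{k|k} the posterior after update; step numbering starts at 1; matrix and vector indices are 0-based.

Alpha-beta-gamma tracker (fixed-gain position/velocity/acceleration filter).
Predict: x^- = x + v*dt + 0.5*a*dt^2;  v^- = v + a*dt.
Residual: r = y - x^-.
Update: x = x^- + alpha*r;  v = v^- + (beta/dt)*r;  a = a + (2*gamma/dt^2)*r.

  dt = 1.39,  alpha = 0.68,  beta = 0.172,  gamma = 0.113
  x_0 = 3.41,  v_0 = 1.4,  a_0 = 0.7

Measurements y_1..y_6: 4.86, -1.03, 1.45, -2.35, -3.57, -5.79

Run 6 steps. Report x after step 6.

x_post = -6.9504

step 1: x_pred=6.0322  r=-1.1722  x^+=5.2351  v^+=2.2279  a^+=0.5629
step 2: x_pred=8.8757  r=-9.9057  x^+=2.1398  v^+=1.7846  a^+=-0.5958
step 3: x_pred=4.0449  r=-2.5949  x^+=2.2804  v^+=0.6354  a^+=-0.8993
step 4: x_pred=2.2947  r=-4.6447  x^+=-0.8637  v^+=-1.1895  a^+=-1.4426
step 5: x_pred=-3.9107  r=0.3407  x^+=-3.6790  v^+=-3.1525  a^+=-1.4028
step 6: x_pred=-9.4162  r=3.6262  x^+=-6.9504  v^+=-4.6537  a^+=-0.9786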